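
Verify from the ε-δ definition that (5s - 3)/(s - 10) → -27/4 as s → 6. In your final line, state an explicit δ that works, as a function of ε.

δ = min(2, (8/47)ε)

Fix ε > 0. We want δ > 0 with 0 < |s − 6| < δ ⇒ |(5s - 3)/(s - 10) + 27/4| < ε.
Combining over a common denominator, (5s - 3)/(s - 10) + 27/4 = [(5s - 3)·(-4) − 27·(s - 10)] / [(-4)·(s - 10)] = -47(s − 6) / ((-4)(s - 10)).
So |(5s - 3)/(s - 10) + 27/4| = 47|s − 6| / (4·|s − 10|).
Restrict δ ≤ 2. Then |s − 6| < 2 gives |s − 10| = |(s − 6) + (-4)| ≥ 4 − 2 = 2.
Hence |(5s - 3)/(s - 10) + 27/4| < 47|s − 6|/(4·2) = (47/8)|s − 6|, which is < ε once |s − 6| < (8/47)ε.
Take δ = min(2, (8/47)ε). Then 0 < |s − 6| < δ forces both bounds, so |(5s - 3)/(s - 10) + 27/4| < ε.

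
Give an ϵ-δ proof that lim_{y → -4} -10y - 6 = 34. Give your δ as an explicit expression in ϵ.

Let ϵ > 0 be given. We need δ > 0 so that 0 < |y + 4| < δ implies |(-10y - 6) − 34| < ϵ.
|(-10y - 6) − 34| = |-10y - 40| = 10|y + 4|.
Thus it suffices that |y + 4| < ϵ/10.
Take δ = ϵ/10. If 0 < |y + 4| < δ then |(-10y - 6) − 34| = 10|y + 4| < 10·(ϵ/10) = ϵ.

δ = ϵ/10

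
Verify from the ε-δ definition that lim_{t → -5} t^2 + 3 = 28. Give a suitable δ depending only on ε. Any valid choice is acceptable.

Let ε > 0. We want δ > 0 such that 0 < |t + 5| < δ implies |(t^2 + 3) − 28| < ε.
(t^2 + 3) − 28 = t^2 - 25 = (t + 5)(t - 5).
So |(t^2 + 3) − 28| = |t + 5|·|t - 5|.
Require δ ≤ 2. Then |t + 5| < 2 gives |t| < 7, and by the triangle inequality |t - 5| ≤ 7 + 5 = 12.
Hence |(t^2 + 3) − 28| ≤ 12|t + 5| < ε provided |t + 5| < ε/12.
Take δ = min(2, ε/12). Then 0 < |t + 5| < δ gives both |t + 5| < 2 and |t + 5| < ε/12, so |(t^2 + 3) − 28| < ε.

δ = min(2, ε/12)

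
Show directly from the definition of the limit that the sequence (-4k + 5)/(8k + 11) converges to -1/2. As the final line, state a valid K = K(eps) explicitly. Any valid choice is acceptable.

Let eps > 0. For k ≥ 1, |(-4k + 5)/(8k + 11) + 1/2| = |84|/(8(8k + 11)) = 84/(8(8k + 11)).
Since 8k + 11 ≥ 8k for k ≥ 1, this is ≤ 84/(8·8k) = (21/16)/k.
So |(-4k + 5)/(8k + 11) + 1/2| < eps whenever k > (21/16)/eps.
Take K = (21/16)/eps. If k > K then |(-4k + 5)/(8k + 11) + 1/2| ≤ (21/16)/k < eps.

K = (21/16)/eps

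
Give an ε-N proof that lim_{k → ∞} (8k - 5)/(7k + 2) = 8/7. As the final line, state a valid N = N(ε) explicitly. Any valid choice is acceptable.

N = (51/49)/ε

Let ε > 0. For k ≥ 1, |(8k - 5)/(7k + 2) − (8/7)| = |-51|/(7(7k + 2)) = 51/(7(7k + 2)).
Since 7k + 2 ≥ 7k for k ≥ 1, this is ≤ 51/(7·7k) = (51/49)/k.
So |(8k - 5)/(7k + 2) − (8/7)| < ε whenever k > (51/49)/ε.
Take N = (51/49)/ε. If k > N then |(8k - 5)/(7k + 2) − (8/7)| ≤ (51/49)/k < ε.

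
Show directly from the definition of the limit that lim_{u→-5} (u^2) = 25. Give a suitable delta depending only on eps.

delta = min(1, eps/11)

Let eps > 0. We seek delta > 0 with 0 < |u + 5| < delta ⇒ |u^2 − 25| < eps.
Factor: u^2 − 25 = (u + 5)(u - 5), so |u^2 − 25| = |u + 5|·|u - 5|.
Restrict delta ≤ 1. Then |u + 5| < 1 gives |u| < 6, so by the triangle inequality |u - 5| ≤ 6 + 5 = 11.
Hence |u^2 − 25| ≤ 11|u + 5|, which is < eps once |u + 5| < eps/11.
Take delta = min(1, eps/11). If 0 < |u + 5| < delta then both bounds hold and |u^2 − 25| ≤ 11|u + 5| < 11·(eps/11) = eps.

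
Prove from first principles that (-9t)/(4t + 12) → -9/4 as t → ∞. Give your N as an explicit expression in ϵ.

Let ϵ > 0 be given. We seek N > 0 such that t > N implies |(-9t)/(4t + 12) + 9/4| < ϵ.
(-9t)/(4t + 12) + 9/4 = (4(-9t) − (-9)(4t + 12)) / (4(4t + 12)) = 108/(4(4t + 12)).
For t > 0 we have 4t + 12 > 4t, so |(-9t)/(4t + 12) + 9/4| = 108/(4(4t + 12)) < 108/(4·4t) = (27/4)/t.
Thus |(-9t)/(4t + 12) + 9/4| < ϵ whenever t > (27/4)/ϵ.
Take N = (27/4)/ϵ. If t > N then |(-9t)/(4t + 12) + 9/4| < (27/4)/t < ϵ.

N = (27/4)/ϵ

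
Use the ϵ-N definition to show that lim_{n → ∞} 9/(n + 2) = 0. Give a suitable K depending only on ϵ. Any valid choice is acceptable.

Suppose ϵ > 0. For n ≥ 1, |9/(n + 2) − 0| = 9/(n + 2) ≤ 9/n.
We need 9/n < ϵ, i.e. n > 9/ϵ.
Take K = 9/ϵ. If n > K then |9/(n + 2)| ≤ 9/n < ϵ.

K = 9/ϵ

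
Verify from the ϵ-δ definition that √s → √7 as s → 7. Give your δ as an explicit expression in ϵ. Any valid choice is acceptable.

δ = min(7, √7·ϵ)

Fix ϵ > 0. We want δ > 0 such that 0 < |s − 7| < δ implies |√s − √7| < ϵ.
Multiplying by the conjugate, |√s − √7| = |s − 7|/(√s + √7).
Restrict δ ≤ 7 so that |s − 7| < 7 forces s > 0, and then √s + √7 > √7.
Hence |√s − √7| < |s − 7|/√7, which is < ϵ once |s − 7| < √7·ϵ.
Take δ = min(7, √7·ϵ). If 0 < |s − 7| < δ then s > 0 and |√s − √7| < |s − 7|/√7 < ϵ.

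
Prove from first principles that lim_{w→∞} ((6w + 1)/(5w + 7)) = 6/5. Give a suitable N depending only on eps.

N = (37/25)/eps

Fix eps > 0. We seek N > 0 such that w > N implies |(6w + 1)/(5w + 7) − (6/5)| < eps.
(6w + 1)/(5w + 7) − (6/5) = (5(6w + 1) − 6(5w + 7)) / (5(5w + 7)) = -37/(5(5w + 7)).
For w > 0 we have 5w + 7 > 5w, so |(6w + 1)/(5w + 7) − (6/5)| = 37/(5(5w + 7)) < 37/(5·5w) = (37/25)/w.
Thus |(6w + 1)/(5w + 7) − (6/5)| < eps whenever w > (37/25)/eps.
Take N = (37/25)/eps. If w > N then |(6w + 1)/(5w + 7) − (6/5)| < (37/25)/w < eps.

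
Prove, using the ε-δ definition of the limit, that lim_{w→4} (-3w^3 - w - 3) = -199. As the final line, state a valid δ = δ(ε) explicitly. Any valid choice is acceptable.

δ = min(1, ε/184)

Suppose ε > 0. We want δ > 0 such that 0 < |w − 4| < δ implies |(-3w^3 - w - 3) + 199| < ε.
(-3w^3 - w - 3) + 199 = -3w^3 - w + 196 = (w − 4)(-3w^2 - 12w - 49).
So |(-3w^3 - w - 3) + 199| = |w − 4|·|-3w^2 - 12w - 49|.
Assume first that |w − 4| < 1, so |w| < 5. Then |-3w^2 - 12w - 49| ≤ 3·5^2 + 12·5 + 49 = 184.
Hence |(-3w^3 - w - 3) + 199| ≤ 184|w − 4| < ε provided |w − 4| < ε/184.
Take δ = min(1, ε/184). Then 0 < |w − 4| < δ gives both |w − 4| < 1 and |w − 4| < ε/184, so |(-3w^3 - w - 3) + 199| < ε.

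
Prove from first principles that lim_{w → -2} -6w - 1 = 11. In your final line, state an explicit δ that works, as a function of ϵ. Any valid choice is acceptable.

Let ϵ > 0. We need δ > 0 so that 0 < |w + 2| < δ implies |(-6w - 1) − 11| < ϵ.
|(-6w - 1) − 11| = |-6w - 12| = 6|w + 2|.
Thus it suffices that |w + 2| < ϵ/6.
Take δ = ϵ/6. If 0 < |w + 2| < δ then |(-6w - 1) − 11| = 6|w + 2| < 6·(ϵ/6) = ϵ.

δ = ϵ/6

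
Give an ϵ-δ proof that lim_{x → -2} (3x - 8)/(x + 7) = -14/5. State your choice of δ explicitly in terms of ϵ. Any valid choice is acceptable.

Let ϵ > 0 be given. We want δ > 0 with 0 < |x + 2| < δ ⇒ |(3x - 8)/(x + 7) + 14/5| < ϵ.
Combining over a common denominator, (3x - 8)/(x + 7) + 14/5 = [(3x - 8)·5 − (-14)·(x + 7)] / [5·(x + 7)] = 29(x + 2) / (5(x + 7)).
So |(3x - 8)/(x + 7) + 14/5| = 29|x + 2| / (5·|x + 7|).
Require δ ≤ 5/2, so |x + 7| ≥ |5| − |x + 2| > 5 − 5/2 = 5/2.
Hence |(3x - 8)/(x + 7) + 14/5| < 29|x + 2|/(5·(5/2)) = (58/25)|x + 2|, which is < ϵ once |x + 2| < (25/58)ϵ.
Take δ = min(5/2, (25/58)ϵ). Then 0 < |x + 2| < δ forces both bounds, so |(3x - 8)/(x + 7) + 14/5| < ϵ.

δ = min(5/2, (25/58)ϵ)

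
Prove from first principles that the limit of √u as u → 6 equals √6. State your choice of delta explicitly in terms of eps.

delta = min(6, √6·eps)

Let eps > 0 be given. We want delta > 0 such that 0 < |u − 6| < delta implies |√u − √6| < eps.
Rationalise: √u − √6 = (u − 6)/(√u + √6), so |√u − √6| = |u − 6|/(√u + √6).
Restrict delta ≤ 6 so that |u − 6| < 6 forces u > 0, and then √u + √6 > √6.
Hence |√u − √6| < |u − 6|/√6, which is < eps once |u − 6| < √6·eps.
Take delta = min(6, √6·eps). If 0 < |u − 6| < delta then u > 0 and |√u − √6| < |u − 6|/√6 < eps.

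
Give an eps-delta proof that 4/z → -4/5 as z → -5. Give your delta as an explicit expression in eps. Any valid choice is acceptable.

Fix eps > 0. We seek delta > 0 such that 0 < |z + 5| < delta implies |4/z + 4/5| < eps.
|4/z + 4/5| = 4·|-5 − z|/(5·|z|) = 4|z + 5|/(5|z|).
Require delta ≤ 5/2 so that |z| > 5 − 5/2 = 5/2, hence 5|z| > 25/2.
Then |4/z + 4/5| < 4|z + 5|/(25/2), which is < eps when |z + 5| < (25/8)eps.
Take delta = min(5/2, (25/8)eps). Then 0 < |z + 5| < delta gives both |z + 5| < 5/2 and |z + 5| < (25/8)eps, so |4/z + 4/5| < eps.

delta = min(5/2, (25/8)eps)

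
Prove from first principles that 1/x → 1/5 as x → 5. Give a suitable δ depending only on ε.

Let ε > 0. We seek δ > 0 such that 0 < |x − 5| < δ implies |1/x − (1/5)| < ε.
|1/x − (1/5)| = |5 − x|/(5·|x|) = |x − 5|/(5|x|).
Require δ ≤ 5/2 so that |x| > 5 − 5/2 = 5/2, hence 5|x| > 25/2.
Then |1/x − (1/5)| < |x − 5|/(25/2), which is < ε when |x − 5| < (25/2)ε.
Take δ = min(5/2, (25/2)ε). Then 0 < |x − 5| < δ gives both |x − 5| < 5/2 and |x − 5| < (25/2)ε, so |1/x − (1/5)| < ε.

δ = min(5/2, (25/2)ε)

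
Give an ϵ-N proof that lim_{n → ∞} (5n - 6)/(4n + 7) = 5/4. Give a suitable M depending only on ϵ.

M = (59/16)/ϵ

Let ϵ > 0 be given. For n ≥ 1, |(5n - 6)/(4n + 7) − (5/4)| = |-59|/(4(4n + 7)) = 59/(4(4n + 7)).
Since 4n + 7 ≥ 4n for n ≥ 1, this is ≤ 59/(4·4n) = (59/16)/n.
So |(5n - 6)/(4n + 7) − (5/4)| < ϵ whenever n > (59/16)/ϵ.
Take M = (59/16)/ϵ. If n > M then |(5n - 6)/(4n + 7) − (5/4)| ≤ (59/16)/n < ϵ.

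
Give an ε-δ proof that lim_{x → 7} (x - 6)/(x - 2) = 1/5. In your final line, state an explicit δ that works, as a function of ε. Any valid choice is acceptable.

Let ε > 0 be given. We want δ > 0 with 0 < |x − 7| < δ ⇒ |(x - 6)/(x - 2) − (1/5)| < ε.
Combining over a common denominator, (x - 6)/(x - 2) − (1/5) = [(x - 6)·5 − 1·(x - 2)] / [5·(x - 2)] = 4(x − 7) / (5(x - 2)).
So |(x - 6)/(x - 2) − (1/5)| = 4|x − 7| / (5·|x − 2|).
Restrict δ ≤ 5/2. Then |x − 7| < 5/2 gives |x − 2| = |(x − 7) + 5| ≥ 5 − 5/2 = 5/2.
Hence |(x - 6)/(x - 2) − (1/5)| < 4|x − 7|/(5·(5/2)) = (8/25)|x − 7|, which is < ε once |x − 7| < (25/8)ε.
Take δ = min(5/2, (25/8)ε). Then 0 < |x − 7| < δ forces both bounds, so |(x - 6)/(x - 2) − (1/5)| < ε.

δ = min(5/2, (25/8)ε)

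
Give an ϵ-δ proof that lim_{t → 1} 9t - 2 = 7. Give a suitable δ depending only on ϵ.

δ = ϵ/9

Let ϵ > 0 be given. We need δ > 0 so that 0 < |t − 1| < δ implies |(9t - 2) − 7| < ϵ.
|(9t - 2) − 7| = |9t - 9| = 9|t − 1|.
So 9|t − 1| < ϵ exactly when |t − 1| < ϵ/9.
Choosing δ = ϵ/9 gives |(9t - 2) − 7| = 9|t − 1| < ϵ whenever |t − 1| < δ.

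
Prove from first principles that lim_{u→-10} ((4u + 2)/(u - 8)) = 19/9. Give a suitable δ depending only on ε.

Suppose ε > 0. We want δ > 0 with 0 < |u + 10| < δ ⇒ |(4u + 2)/(u - 8) − (19/9)| < ε.
Combining over a common denominator, (4u + 2)/(u - 8) − (19/9) = [(4u + 2)·(-18) − (-38)·(u - 8)] / [(-18)·(u - 8)] = -34(u + 10) / ((-18)(u - 8)).
So |(4u + 2)/(u - 8) − (19/9)| = 34|u + 10| / (18·|u − 8|).
Require δ ≤ 9, so |u − 8| ≥ |-18| − |u + 10| > 18 − 9 = 9.
Hence |(4u + 2)/(u - 8) − (19/9)| < 34|u + 10|/(18·9) = (17/81)|u + 10|, which is < ε once |u + 10| < (81/17)ε.
Take δ = min(9, (81/17)ε). Then 0 < |u + 10| < δ forces both bounds, so |(4u + 2)/(u - 8) − (19/9)| < ε.

δ = min(9, (81/17)ε)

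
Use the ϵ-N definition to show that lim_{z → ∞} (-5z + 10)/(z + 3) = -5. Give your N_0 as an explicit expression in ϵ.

N_0 = 25/ϵ

Let ϵ > 0 be given. We seek N_0 > 0 such that z > N_0 implies |(-5z + 10)/(z + 3) + 5| < ϵ.
(-5z + 10)/(z + 3) + 5 = ((-5z + 10) − (-5)(z + 3)) / ((z + 3)) = 25/((z + 3)).
For z > 0 we have z + 3 > z, so |(-5z + 10)/(z + 3) + 5| = 25/((z + 3)) < 25/(z) = 25/z.
Thus |(-5z + 10)/(z + 3) + 5| < ϵ whenever z > 25/ϵ.
Take N_0 = 25/ϵ. If z > N_0 then |(-5z + 10)/(z + 3) + 5| < 25/z < ϵ.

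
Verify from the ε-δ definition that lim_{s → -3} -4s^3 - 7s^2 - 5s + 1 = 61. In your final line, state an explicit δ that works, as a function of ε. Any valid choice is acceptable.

Let ε > 0. We want δ > 0 such that 0 < |s + 3| < δ implies |(-4s^3 - 7s^2 - 5s + 1) − 61| < ε.
(-4s^3 - 7s^2 - 5s + 1) − 61 = -4s^3 - 7s^2 - 5s - 60 = (s + 3)(-4s^2 + 5s - 20).
So |(-4s^3 - 7s^2 - 5s + 1) − 61| = |s + 3|·|-4s^2 + 5s - 20|.
Assume first that |s + 3| < 2, so |s| < 5. Then |-4s^2 + 5s - 20| ≤ 4·5^2 + 5·5 + 20 = 145.
Hence |(-4s^3 - 7s^2 - 5s + 1) − 61| ≤ 145|s + 3| < ε provided |s + 3| < ε/145.
Choosing δ = min(2, ε/145) ensures both conditions, hence |(-4s^3 - 7s^2 - 5s + 1) − 61| < ε.

δ = min(2, ε/145)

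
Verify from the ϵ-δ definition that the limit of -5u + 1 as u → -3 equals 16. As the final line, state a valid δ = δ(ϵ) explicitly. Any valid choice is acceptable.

δ = ϵ/5

Let ϵ > 0 be given. We need δ > 0 so that 0 < |u + 3| < δ implies |(-5u + 1) − 16| < ϵ.
Since (-5u + 1) − 16 = -5(u + 3), we have |(-5u + 1) − 16| = 5|u + 3|.
So 5|u + 3| < ϵ exactly when |u + 3| < ϵ/5.
Choosing δ = ϵ/5 gives |(-5u + 1) − 16| = 5|u + 3| < ϵ whenever |u + 3| < δ.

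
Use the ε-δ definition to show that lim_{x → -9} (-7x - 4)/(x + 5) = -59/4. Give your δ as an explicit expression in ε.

δ = min(2, (8/31)ε)

Let ε > 0 be given. We want δ > 0 with 0 < |x + 9| < δ ⇒ |(-7x - 4)/(x + 5) + 59/4| < ε.
Combining over a common denominator, (-7x - 4)/(x + 5) + 59/4 = [(-7x - 4)·(-4) − 59·(x + 5)] / [(-4)·(x + 5)] = -31(x + 9) / ((-4)(x + 5)).
So |(-7x - 4)/(x + 5) + 59/4| = 31|x + 9| / (4·|x + 5|).
Restrict δ ≤ 2. Then |x + 9| < 2 gives |x + 5| = |(x + 9) + (-4)| ≥ 4 − 2 = 2.
Hence |(-7x - 4)/(x + 5) + 59/4| < 31|x + 9|/(4·2) = (31/8)|x + 9|, which is < ε once |x + 9| < (8/31)ε.
Take δ = min(2, (8/31)ε). Then 0 < |x + 9| < δ forces both bounds, so |(-7x - 4)/(x + 5) + 59/4| < ε.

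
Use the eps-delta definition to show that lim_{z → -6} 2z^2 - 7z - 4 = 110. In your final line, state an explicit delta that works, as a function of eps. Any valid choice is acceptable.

delta = min(1, eps/33)

Fix eps > 0. We want delta > 0 such that 0 < |z + 6| < delta implies |(2z^2 - 7z - 4) − 110| < eps.
(2z^2 - 7z - 4) − 110 = 2z^2 - 7z - 114 = (z + 6)(2z - 19).
So |(2z^2 - 7z - 4) − 110| = |z + 6|·|2z - 19|.
Assume first that |z + 6| < 1, so |z| < 7. Then |2z - 19| ≤ 2·7 + 19 = 33.
Hence |(2z^2 - 7z - 4) − 110| ≤ 33|z + 6| < eps provided |z + 6| < eps/33.
Choosing delta = min(1, eps/33) ensures both conditions, hence |(2z^2 - 7z - 4) − 110| < eps.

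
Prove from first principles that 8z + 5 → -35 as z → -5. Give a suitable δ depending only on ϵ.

δ = ϵ/8

Fix ϵ > 0. We need δ > 0 so that 0 < |z + 5| < δ implies |(8z + 5) + 35| < ϵ.
|(8z + 5) + 35| = |8z + 40| = 8|z + 5|.
Thus it suffices that |z + 5| < ϵ/8.
Take δ = ϵ/8. If 0 < |z + 5| < δ then |(8z + 5) + 35| = 8|z + 5| < 8·(ϵ/8) = ϵ.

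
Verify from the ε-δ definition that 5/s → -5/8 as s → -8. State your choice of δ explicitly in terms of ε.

Fix ε > 0. We seek δ > 0 such that 0 < |s + 8| < δ implies |5/s + 5/8| < ε.
|5/s + 5/8| = 5·|-8 − s|/(8·|s|) = 5|s + 8|/(8|s|).
Require δ ≤ 4 so that |s| > 8 − 4 = 4, hence 8|s| > 32.
Then |5/s + 5/8| < 5|s + 8|/32, which is < ε when |s + 8| < (32/5)ε.
Take δ = min(4, (32/5)ε). Then 0 < |s + 8| < δ gives both |s + 8| < 4 and |s + 8| < (32/5)ε, so |5/s + 5/8| < ε.

δ = min(4, (32/5)ε)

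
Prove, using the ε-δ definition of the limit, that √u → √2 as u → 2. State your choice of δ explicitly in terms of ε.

Let ε > 0. We want δ > 0 such that 0 < |u − 2| < δ implies |√u − √2| < ε.
Rationalise: √u − √2 = (u − 2)/(√u + √2), so |√u − √2| = |u − 2|/(√u + √2).
Restrict δ ≤ 2 so that |u − 2| < 2 forces u > 0, and then √u + √2 > √2.
Hence |√u − √2| < |u − 2|/√2, which is < ε once |u − 2| < √2·ε.
Take δ = min(2, √2·ε). If 0 < |u − 2| < δ then u > 0 and |√u − √2| < |u − 2|/√2 < ε.

δ = min(2, √2·ε)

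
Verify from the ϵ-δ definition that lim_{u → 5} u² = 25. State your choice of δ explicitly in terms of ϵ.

δ = min(1, ϵ/11)

Let ϵ > 0. We seek δ > 0 with 0 < |u − 5| < δ ⇒ |u² − 25| < ϵ.
Factor: u² − 25 = (u − 5)(u + 5), so |u² − 25| = |u − 5|·|u + 5|.
Restrict δ ≤ 1. Then |u − 5| < 1 gives |u| < 6, so by the triangle inequality |u + 5| ≤ 6 + 5 = 11.
Hence |u² − 25| ≤ 11|u − 5|, which is < ϵ once |u − 5| < ϵ/11.
Take δ = min(1, ϵ/11). If 0 < |u − 5| < δ then both bounds hold and |u² − 25| ≤ 11|u − 5| < 11·(ϵ/11) = ϵ.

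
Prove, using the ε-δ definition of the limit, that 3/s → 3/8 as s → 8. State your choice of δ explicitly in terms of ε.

δ = min(4, (32/3)ε)

Suppose ε > 0. We seek δ > 0 such that 0 < |s − 8| < δ implies |3/s − (3/8)| < ε.
|3/s − (3/8)| = 3·|8 − s|/(8·|s|) = 3|s − 8|/(8|s|).
Restrict δ ≤ 4. Then |s − 8| < 4 gives |s| > 4, so 8|s| > 32.
Then |3/s − (3/8)| < 3|s − 8|/32, which is < ε when |s − 8| < (32/3)ε.
Take δ = min(4, (32/3)ε). Then 0 < |s − 8| < δ gives both |s − 8| < 4 and |s − 8| < (32/3)ε, so |3/s − (3/8)| < ε.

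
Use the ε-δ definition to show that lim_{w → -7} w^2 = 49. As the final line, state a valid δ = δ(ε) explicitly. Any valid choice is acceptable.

δ = min(1, ε/15)

Suppose ε > 0. We seek δ > 0 with 0 < |w + 7| < δ ⇒ |w^2 − 49| < ε.
Factor: w^2 − 49 = (w + 7)(w - 7), so |w^2 − 49| = |w + 7|·|w - 7|.
Restrict δ ≤ 1. Then |w + 7| < 1 gives |w| < 8, so by the triangle inequality |w - 7| ≤ 8 + 7 = 15.
Hence |w^2 − 49| ≤ 15|w + 7|, which is < ε once |w + 7| < ε/15.
Take δ = min(1, ε/15). If 0 < |w + 7| < δ then both bounds hold and |w^2 − 49| ≤ 15|w + 7| < 15·(ε/15) = ε.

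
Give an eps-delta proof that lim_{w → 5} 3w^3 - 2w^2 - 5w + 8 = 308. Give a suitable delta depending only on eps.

Let eps > 0. We want delta > 0 such that 0 < |w − 5| < delta implies |(3w^3 - 2w^2 - 5w + 8) − 308| < eps.
(3w^3 - 2w^2 - 5w + 8) − 308 = 3w^3 - 2w^2 - 5w - 300 = (w − 5)(3w^2 + 13w + 60).
So |(3w^3 - 2w^2 - 5w + 8) − 308| = |w − 5|·|3w^2 + 13w + 60|.
Require delta ≤ 1. Then |w − 5| < 1 gives |w| < 6, and by the triangle inequality |3w^2 + 13w + 60| ≤ 3·6^2 + 13·6 + 60 = 246.
Hence |(3w^3 - 2w^2 - 5w + 8) − 308| ≤ 246|w − 5| < eps provided |w − 5| < eps/246.
Take delta = min(1, eps/246). Then 0 < |w − 5| < delta gives both |w − 5| < 1 and |w − 5| < eps/246, so |(3w^3 - 2w^2 - 5w + 8) − 308| < eps.

delta = min(1, eps/246)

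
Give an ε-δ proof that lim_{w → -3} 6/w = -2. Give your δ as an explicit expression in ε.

δ = min(3/2, (3/4)ε)

Fix ε > 0. We seek δ > 0 such that 0 < |w + 3| < δ implies |6/w + 2| < ε.
|6/w + 2| = 6·|-3 − w|/(3·|w|) = 6|w + 3|/(3|w|).
Require δ ≤ 3/2 so that |w| > 3 − 3/2 = 3/2, hence 3|w| > 9/2.
Then |6/w + 2| < 6|w + 3|/(9/2), which is < ε when |w + 3| < (3/4)ε.
Take δ = min(3/2, (3/4)ε). Then 0 < |w + 3| < δ gives both |w + 3| < 3/2 and |w + 3| < (3/4)ε, so |6/w + 2| < ε.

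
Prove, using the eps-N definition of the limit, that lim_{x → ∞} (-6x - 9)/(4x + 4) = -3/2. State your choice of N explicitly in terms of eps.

N = (3/4)/eps

Let eps > 0. We seek N > 0 such that x > N implies |(-6x - 9)/(4x + 4) + 3/2| < eps.
(-6x - 9)/(4x + 4) + 3/2 = (4(-6x - 9) − (-6)(4x + 4)) / (4(4x + 4)) = -12/(4(4x + 4)).
For x > 0 we have 4x + 4 > 4x, so |(-6x - 9)/(4x + 4) + 3/2| = 12/(4(4x + 4)) < 12/(4·4x) = (3/4)/x.
Thus |(-6x - 9)/(4x + 4) + 3/2| < eps whenever x > (3/4)/eps.
Take N = (3/4)/eps. If x > N then |(-6x - 9)/(4x + 4) + 3/2| < (3/4)/x < eps.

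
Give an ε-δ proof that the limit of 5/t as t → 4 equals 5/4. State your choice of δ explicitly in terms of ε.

Let ε > 0 be given. We seek δ > 0 such that 0 < |t − 4| < δ implies |5/t − (5/4)| < ε.
|5/t − (5/4)| = 5·|4 − t|/(4·|t|) = 5|t − 4|/(4|t|).
Require δ ≤ 2 so that |t| > 4 − 2 = 2, hence 4|t| > 8.
Then |5/t − (5/4)| < 5|t − 4|/8, which is < ε when |t − 4| < (8/5)ε.
Take δ = min(2, (8/5)ε). Then 0 < |t − 4| < δ gives both |t − 4| < 2 and |t − 4| < (8/5)ε, so |5/t − (5/4)| < ε.

δ = min(2, (8/5)ε)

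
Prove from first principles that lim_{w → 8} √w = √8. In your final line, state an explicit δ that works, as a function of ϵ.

δ = min(8, √8·ϵ)

Fix ϵ > 0. We want δ > 0 such that 0 < |w − 8| < δ implies |√w − √8| < ϵ.
Multiplying by the conjugate, |√w − √8| = |w − 8|/(√w + √8).
Restrict δ ≤ 8 so that |w − 8| < 8 forces w > 0, and then √w + √8 > √8.
Hence |√w − √8| < |w − 8|/√8, which is < ϵ once |w − 8| < √8·ϵ.
Take δ = min(8, √8·ϵ). If 0 < |w − 8| < δ then w > 0 and |√w − √8| < |w − 8|/√8 < ϵ.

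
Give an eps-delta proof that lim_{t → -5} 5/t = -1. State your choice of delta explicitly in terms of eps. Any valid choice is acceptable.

delta = min(5/2, (5/2)eps)

Let eps > 0. We seek delta > 0 such that 0 < |t + 5| < delta implies |5/t + 1| < eps.
|5/t + 1| = 5·|-5 − t|/(5·|t|) = 5|t + 5|/(5|t|).
Require delta ≤ 5/2 so that |t| > 5 − 5/2 = 5/2, hence 5|t| > 25/2.
Then |5/t + 1| < 5|t + 5|/(25/2), which is < eps when |t + 5| < (5/2)eps.
Take delta = min(5/2, (5/2)eps). Then 0 < |t + 5| < delta gives both |t + 5| < 5/2 and |t + 5| < (5/2)eps, so |5/t + 1| < eps.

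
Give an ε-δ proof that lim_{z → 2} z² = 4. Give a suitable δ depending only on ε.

δ = min(1, ε/5)

Let ε > 0. We seek δ > 0 with 0 < |z − 2| < δ ⇒ |z² − 4| < ε.
Factor: z² − 4 = (z − 2)(z + 2), so |z² − 4| = |z − 2|·|z + 2|.
Impose δ ≤ 1 so that |z| < 3; then |z + 2| ≤ 5.
Hence |z² − 4| ≤ 5|z − 2|, which is < ε once |z − 2| < ε/5.
Take δ = min(1, ε/5). If 0 < |z − 2| < δ then both bounds hold and |z² − 4| ≤ 5|z − 2| < 5·(ε/5) = ε.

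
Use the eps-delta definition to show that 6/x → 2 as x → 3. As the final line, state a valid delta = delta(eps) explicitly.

delta = min(3/2, (3/4)eps)

Suppose eps > 0. We seek delta > 0 such that 0 < |x − 3| < delta implies |6/x − 2| < eps.
|6/x − 2| = 6·|3 − x|/(3·|x|) = 6|x − 3|/(3|x|).
Restrict delta ≤ 3/2. Then |x − 3| < 3/2 gives |x| > 3/2, so 3|x| > 9/2.
Then |6/x − 2| < 6|x − 3|/(9/2), which is < eps when |x − 3| < (3/4)eps.
Take delta = min(3/2, (3/4)eps). Then 0 < |x − 3| < delta gives both |x − 3| < 3/2 and |x − 3| < (3/4)eps, so |6/x − 2| < eps.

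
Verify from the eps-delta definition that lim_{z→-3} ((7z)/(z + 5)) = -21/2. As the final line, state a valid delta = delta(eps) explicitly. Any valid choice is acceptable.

delta = min(1, (2/35)eps)

Suppose eps > 0. We want delta > 0 with 0 < |z + 3| < delta ⇒ |(7z)/(z + 5) + 21/2| < eps.
Combining over a common denominator, (7z)/(z + 5) + 21/2 = [(7z)·2 − (-21)·(z + 5)] / [2·(z + 5)] = 35(z + 3) / (2(z + 5)).
So |(7z)/(z + 5) + 21/2| = 35|z + 3| / (2·|z + 5|).
Restrict delta ≤ 1. Then |z + 3| < 1 gives |z + 5| = |(z + 3) + 2| ≥ 2 − 1 = 1.
Hence |(7z)/(z + 5) + 21/2| < 35|z + 3|/(2·1) = (35/2)|z + 3|, which is < eps once |z + 3| < (2/35)eps.
Take delta = min(1, (2/35)eps). Then 0 < |z + 3| < delta forces both bounds, so |(7z)/(z + 5) + 21/2| < eps.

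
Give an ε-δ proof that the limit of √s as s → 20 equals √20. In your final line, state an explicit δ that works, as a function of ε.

Suppose ε > 0. We want δ > 0 such that 0 < |s − 20| < δ implies |√s − √20| < ε.
Multiplying by the conjugate, |√s − √20| = |s − 20|/(√s + √20).
Restrict δ ≤ 20 so that |s − 20| < 20 forces s > 0, and then √s + √20 > √20.
Hence |√s − √20| < |s − 20|/√20, which is < ε once |s − 20| < √20·ε.
Take δ = min(20, √20·ε). If 0 < |s − 20| < δ then s > 0 and |√s − √20| < |s − 20|/√20 < ε.

δ = min(20, √20·ε)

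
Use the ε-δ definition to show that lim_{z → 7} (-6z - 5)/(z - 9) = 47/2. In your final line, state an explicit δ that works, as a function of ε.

Suppose ε > 0. We want δ > 0 with 0 < |z − 7| < δ ⇒ |(-6z - 5)/(z - 9) − (47/2)| < ε.
Combining over a common denominator, (-6z - 5)/(z - 9) − (47/2) = [(-6z - 5)·(-2) − (-47)·(z - 9)] / [(-2)·(z - 9)] = 59(z − 7) / ((-2)(z - 9)).
So |(-6z - 5)/(z - 9) − (47/2)| = 59|z − 7| / (2·|z − 9|).
Require δ ≤ 1, so |z − 9| ≥ |-2| − |z − 7| > 2 − 1 = 1.
Hence |(-6z - 5)/(z - 9) − (47/2)| < 59|z − 7|/(2·1) = (59/2)|z − 7|, which is < ε once |z − 7| < (2/59)ε.
Take δ = min(1, (2/59)ε). Then 0 < |z − 7| < δ forces both bounds, so |(-6z - 5)/(z - 9) − (47/2)| < ε.

δ = min(1, (2/59)ε)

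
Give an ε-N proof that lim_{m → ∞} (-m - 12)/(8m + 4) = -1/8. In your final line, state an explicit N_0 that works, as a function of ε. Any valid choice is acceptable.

N_0 = (23/16)/ε

Fix ε > 0. For m ≥ 1, |(-m - 12)/(8m + 4) + 1/8| = |-92|/(8(8m + 4)) = 92/(8(8m + 4)).
Since 8m + 4 ≥ 8m for m ≥ 1, this is ≤ 92/(8·8m) = (23/16)/m.
So |(-m - 12)/(8m + 4) + 1/8| < ε whenever m > (23/16)/ε.
Take N_0 = (23/16)/ε. If m > N_0 then |(-m - 12)/(8m + 4) + 1/8| ≤ (23/16)/m < ε.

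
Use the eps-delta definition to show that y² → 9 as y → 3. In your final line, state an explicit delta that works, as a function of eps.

delta = min(1, eps/7)

Fix eps > 0. We seek delta > 0 with 0 < |y − 3| < delta ⇒ |y² − 9| < eps.
Factor: y² − 9 = (y − 3)(y + 3), so |y² − 9| = |y − 3|·|y + 3|.
Restrict delta ≤ 1. Then |y − 3| < 1 gives |y| < 4, so by the triangle inequality |y + 3| ≤ 4 + 3 = 7.
Hence |y² − 9| ≤ 7|y − 3|, which is < eps once |y − 3| < eps/7.
Take delta = min(1, eps/7). If 0 < |y − 3| < delta then both bounds hold and |y² − 9| ≤ 7|y − 3| < 7·(eps/7) = eps.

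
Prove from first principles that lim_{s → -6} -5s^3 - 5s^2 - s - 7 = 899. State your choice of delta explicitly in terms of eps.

delta = min(1, eps/571)

Suppose eps > 0. We want delta > 0 such that 0 < |s + 6| < delta implies |(-5s^3 - 5s^2 - s - 7) − 899| < eps.
(-5s^3 - 5s^2 - s - 7) − 899 = -5s^3 - 5s^2 - s - 906 = (s + 6)(-5s^2 + 25s - 151).
So |(-5s^3 - 5s^2 - s - 7) − 899| = |s + 6|·|-5s^2 + 25s - 151|.
Require delta ≤ 1. Then |s + 6| < 1 gives |s| < 7, and by the triangle inequality |-5s^2 + 25s - 151| ≤ 5·7^2 + 25·7 + 151 = 571.
Hence |(-5s^3 - 5s^2 - s - 7) − 899| ≤ 571|s + 6| < eps provided |s + 6| < eps/571.
Choosing delta = min(1, eps/571) ensures both conditions, hence |(-5s^3 - 5s^2 - s - 7) − 899| < eps.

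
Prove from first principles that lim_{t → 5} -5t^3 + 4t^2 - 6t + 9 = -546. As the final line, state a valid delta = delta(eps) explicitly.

Let eps > 0. We want delta > 0 such that 0 < |t − 5| < delta implies |(-5t^3 + 4t^2 - 6t + 9) + 546| < eps.
(-5t^3 + 4t^2 - 6t + 9) + 546 = -5t^3 + 4t^2 - 6t + 555 = (t − 5)(-5t^2 - 21t - 111).
So |(-5t^3 + 4t^2 - 6t + 9) + 546| = |t − 5|·|-5t^2 - 21t - 111|.
Require delta ≤ 1. Then |t − 5| < 1 gives |t| < 6, and by the triangle inequality |-5t^2 - 21t - 111| ≤ 5·6^2 + 21·6 + 111 = 417.
Hence |(-5t^3 + 4t^2 - 6t + 9) + 546| ≤ 417|t − 5| < eps provided |t − 5| < eps/417.
Choosing delta = min(1, eps/417) ensures both conditions, hence |(-5t^3 + 4t^2 - 6t + 9) + 546| < eps.

delta = min(1, eps/417)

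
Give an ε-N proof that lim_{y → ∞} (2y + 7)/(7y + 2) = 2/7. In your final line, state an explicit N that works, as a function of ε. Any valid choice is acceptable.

N = (45/49)/ε

Let ε > 0. We seek N > 0 such that y > N implies |(2y + 7)/(7y + 2) − (2/7)| < ε.
(2y + 7)/(7y + 2) − (2/7) = (7(2y + 7) − 2(7y + 2)) / (7(7y + 2)) = 45/(7(7y + 2)).
For y > 0 we have 7y + 2 > 7y, so |(2y + 7)/(7y + 2) − (2/7)| = 45/(7(7y + 2)) < 45/(7·7y) = (45/49)/y.
Thus |(2y + 7)/(7y + 2) − (2/7)| < ε whenever y > (45/49)/ε.
Take N = (45/49)/ε. If y > N then |(2y + 7)/(7y + 2) − (2/7)| < (45/49)/y < ε.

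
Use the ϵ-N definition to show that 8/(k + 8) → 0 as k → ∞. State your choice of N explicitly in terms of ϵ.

N = 8/ϵ

Let ϵ > 0. For k ≥ 1, |8/(k + 8) − 0| = 8/(k + 8) ≤ 8/k.
We need 8/k < ϵ, i.e. k > 8/ϵ.
Take N = 8/ϵ. If k > N then |8/(k + 8)| ≤ 8/k < ϵ.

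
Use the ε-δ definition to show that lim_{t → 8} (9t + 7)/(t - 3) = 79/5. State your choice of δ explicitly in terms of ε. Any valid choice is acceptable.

δ = min(5/2, (25/68)ε)

Fix ε > 0. We want δ > 0 with 0 < |t − 8| < δ ⇒ |(9t + 7)/(t - 3) − (79/5)| < ε.
Combining over a common denominator, (9t + 7)/(t - 3) − (79/5) = [(9t + 7)·5 − 79·(t - 3)] / [5·(t - 3)] = -34(t − 8) / (5(t - 3)).
So |(9t + 7)/(t - 3) − (79/5)| = 34|t − 8| / (5·|t − 3|).
Restrict δ ≤ 5/2. Then |t − 8| < 5/2 gives |t − 3| = |(t − 8) + 5| ≥ 5 − 5/2 = 5/2.
Hence |(9t + 7)/(t - 3) − (79/5)| < 34|t − 8|/(5·(5/2)) = (68/25)|t − 8|, which is < ε once |t − 8| < (25/68)ε.
Take δ = min(5/2, (25/68)ε). Then 0 < |t − 8| < δ forces both bounds, so |(9t + 7)/(t - 3) − (79/5)| < ε.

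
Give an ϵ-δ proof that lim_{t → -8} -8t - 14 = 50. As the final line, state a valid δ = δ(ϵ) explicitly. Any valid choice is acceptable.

Let ϵ > 0. We need δ > 0 so that 0 < |t + 8| < δ implies |(-8t - 14) − 50| < ϵ.
Since (-8t - 14) − 50 = -8(t + 8), we have |(-8t - 14) − 50| = 8|t + 8|.
Thus it suffices that |t + 8| < ϵ/8.
Take δ = ϵ/8. If 0 < |t + 8| < δ then |(-8t - 14) − 50| = 8|t + 8| < 8·(ϵ/8) = ϵ.

δ = ϵ/8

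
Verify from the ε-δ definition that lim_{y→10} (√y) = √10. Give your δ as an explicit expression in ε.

Suppose ε > 0. We want δ > 0 such that 0 < |y − 10| < δ implies |√y − √10| < ε.
Multiplying by the conjugate, |√y − √10| = |y − 10|/(√y + √10).
Restrict δ ≤ 10 so that |y − 10| < 10 forces y > 0, and then √y + √10 > √10.
Hence |√y − √10| < |y − 10|/√10, which is < ε once |y − 10| < √10·ε.
Take δ = min(10, √10·ε). If 0 < |y − 10| < δ then y > 0 and |√y − √10| < |y − 10|/√10 < ε.

δ = min(10, √10·ε)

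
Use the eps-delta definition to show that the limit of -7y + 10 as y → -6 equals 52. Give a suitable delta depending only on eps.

delta = eps/7

Fix eps > 0. We need delta > 0 so that 0 < |y + 6| < delta implies |(-7y + 10) − 52| < eps.
|(-7y + 10) − 52| = |-7y - 42| = 7|y + 6|.
So 7|y + 6| < eps exactly when |y + 6| < eps/7.
Choosing delta = eps/7 gives |(-7y + 10) − 52| = 7|y + 6| < eps whenever |y + 6| < delta.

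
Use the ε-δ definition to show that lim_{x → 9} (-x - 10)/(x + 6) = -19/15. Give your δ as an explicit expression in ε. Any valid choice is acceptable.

δ = min(15/2, (225/8)ε)

Let ε > 0. We want δ > 0 with 0 < |x − 9| < δ ⇒ |(-x - 10)/(x + 6) + 19/15| < ε.
Combining over a common denominator, (-x - 10)/(x + 6) + 19/15 = [(-x - 10)·15 − (-19)·(x + 6)] / [15·(x + 6)] = 4(x − 9) / (15(x + 6)).
So |(-x - 10)/(x + 6) + 19/15| = 4|x − 9| / (15·|x + 6|).
Restrict δ ≤ 15/2. Then |x − 9| < 15/2 gives |x + 6| = |(x − 9) + 15| ≥ 15 − 15/2 = 15/2.
Hence |(-x - 10)/(x + 6) + 19/15| < 4|x − 9|/(15·(15/2)) = (8/225)|x − 9|, which is < ε once |x − 9| < (225/8)ε.
Take δ = min(15/2, (225/8)ε). Then 0 < |x − 9| < δ forces both bounds, so |(-x - 10)/(x + 6) + 19/15| < ε.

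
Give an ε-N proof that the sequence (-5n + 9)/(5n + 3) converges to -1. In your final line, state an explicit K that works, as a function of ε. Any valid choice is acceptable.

Let ε > 0 be given. For n ≥ 1, |(-5n + 9)/(5n + 3) + 1| = |60|/(5(5n + 3)) = 60/(5(5n + 3)).
Since 5n + 3 ≥ 5n for n ≥ 1, this is ≤ 60/(5·5n) = (12/5)/n.
So |(-5n + 9)/(5n + 3) + 1| < ε whenever n > (12/5)/ε.
Take K = (12/5)/ε. If n > K then |(-5n + 9)/(5n + 3) + 1| ≤ (12/5)/n < ε.

K = (12/5)/ε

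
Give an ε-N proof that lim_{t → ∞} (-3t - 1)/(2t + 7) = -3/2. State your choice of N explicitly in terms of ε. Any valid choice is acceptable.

N = (19/4)/ε

Fix ε > 0. We seek N > 0 such that t > N implies |(-3t - 1)/(2t + 7) + 3/2| < ε.
(-3t - 1)/(2t + 7) + 3/2 = (2(-3t - 1) − (-3)(2t + 7)) / (2(2t + 7)) = 19/(2(2t + 7)).
For t > 0 we have 2t + 7 > 2t, so |(-3t - 1)/(2t + 7) + 3/2| = 19/(2(2t + 7)) < 19/(2·2t) = (19/4)/t.
Thus |(-3t - 1)/(2t + 7) + 3/2| < ε whenever t > (19/4)/ε.
Take N = (19/4)/ε. If t > N then |(-3t - 1)/(2t + 7) + 3/2| < (19/4)/t < ε.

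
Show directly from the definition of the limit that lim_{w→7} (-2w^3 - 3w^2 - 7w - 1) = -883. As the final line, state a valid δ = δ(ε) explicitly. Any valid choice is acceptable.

δ = min(1, ε/390)

Let ε > 0 be given. We want δ > 0 such that 0 < |w − 7| < δ implies |(-2w^3 - 3w^2 - 7w - 1) + 883| < ε.
(-2w^3 - 3w^2 - 7w - 1) + 883 = -2w^3 - 3w^2 - 7w + 882 = (w − 7)(-2w^2 - 17w - 126).
So |(-2w^3 - 3w^2 - 7w - 1) + 883| = |w − 7|·|-2w^2 - 17w - 126|.
Assume first that |w − 7| < 1, so |w| < 8. Then |-2w^2 - 17w - 126| ≤ 2·8^2 + 17·8 + 126 = 390.
Hence |(-2w^3 - 3w^2 - 7w - 1) + 883| ≤ 390|w − 7| < ε provided |w − 7| < ε/390.
Take δ = min(1, ε/390). Then 0 < |w − 7| < δ gives both |w − 7| < 1 and |w − 7| < ε/390, so |(-2w^3 - 3w^2 - 7w - 1) + 883| < ε.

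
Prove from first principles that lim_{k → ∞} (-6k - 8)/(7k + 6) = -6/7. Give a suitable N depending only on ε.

N = (20/49)/ε

Let ε > 0. For k ≥ 1, |(-6k - 8)/(7k + 6) + 6/7| = |-20|/(7(7k + 6)) = 20/(7(7k + 6)).
Since 7k + 6 ≥ 7k for k ≥ 1, this is ≤ 20/(7·7k) = (20/49)/k.
So |(-6k - 8)/(7k + 6) + 6/7| < ε whenever k > (20/49)/ε.
Take N = (20/49)/ε. If k > N then |(-6k - 8)/(7k + 6) + 6/7| ≤ (20/49)/k < ε.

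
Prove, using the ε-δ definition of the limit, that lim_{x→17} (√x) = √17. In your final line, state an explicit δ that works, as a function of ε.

Fix ε > 0. We want δ > 0 such that 0 < |x − 17| < δ implies |√x − √17| < ε.
Rationalise: √x − √17 = (x − 17)/(√x + √17), so |√x − √17| = |x − 17|/(√x + √17).
Restrict δ ≤ 17 so that |x − 17| < 17 forces x > 0, and then √x + √17 > √17.
Hence |√x − √17| < |x − 17|/√17, which is < ε once |x − 17| < √17·ε.
Take δ = min(17, √17·ε). If 0 < |x − 17| < δ then x > 0 and |√x − √17| < |x − 17|/√17 < ε.

δ = min(17, √17·ε)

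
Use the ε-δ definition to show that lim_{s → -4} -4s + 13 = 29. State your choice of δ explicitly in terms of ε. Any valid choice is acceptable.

Let ε > 0. We need δ > 0 so that 0 < |s + 4| < δ implies |(-4s + 13) − 29| < ε.
|(-4s + 13) − 29| = |-4s - 16| = 4|s + 4|.
Thus it suffices that |s + 4| < ε/4.
Take δ = ε/4. If 0 < |s + 4| < δ then |(-4s + 13) − 29| = 4|s + 4| < 4·(ε/4) = ε.

δ = ε/4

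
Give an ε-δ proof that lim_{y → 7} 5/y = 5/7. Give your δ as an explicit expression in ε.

Fix ε > 0. We seek δ > 0 such that 0 < |y − 7| < δ implies |5/y − (5/7)| < ε.
|5/y − (5/7)| = 5·|7 − y|/(7·|y|) = 5|y − 7|/(7|y|).
Restrict δ ≤ 7/2. Then |y − 7| < 7/2 gives |y| > 7/2, so 7|y| > 49/2.
Then |5/y − (5/7)| < 5|y − 7|/(49/2), which is < ε when |y − 7| < (49/10)ε.
Take δ = min(7/2, (49/10)ε). Then 0 < |y − 7| < δ gives both |y − 7| < 7/2 and |y − 7| < (49/10)ε, so |5/y − (5/7)| < ε.

δ = min(7/2, (49/10)ε)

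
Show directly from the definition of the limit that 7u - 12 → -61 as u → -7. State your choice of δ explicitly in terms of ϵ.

Let ϵ > 0. We need δ > 0 so that 0 < |u + 7| < δ implies |(7u - 12) + 61| < ϵ.
|(7u - 12) + 61| = |7u + 49| = 7|u + 7|.
So 7|u + 7| < ϵ exactly when |u + 7| < ϵ/7.
Take δ = ϵ/7. If 0 < |u + 7| < δ then |(7u - 12) + 61| = 7|u + 7| < 7·(ϵ/7) = ϵ.

δ = ϵ/7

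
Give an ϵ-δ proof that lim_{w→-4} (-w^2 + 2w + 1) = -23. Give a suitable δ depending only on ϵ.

Suppose ϵ > 0. We want δ > 0 such that 0 < |w + 4| < δ implies |(-w^2 + 2w + 1) + 23| < ϵ.
(-w^2 + 2w + 1) + 23 = -w^2 + 2w + 24 = (w + 4)(-w + 6).
So |(-w^2 + 2w + 1) + 23| = |w + 4|·|-w + 6|.
Require δ ≤ 1. Then |w + 4| < 1 gives |w| < 5, and by the triangle inequality |-w + 6| ≤ 5 + 6 = 11.
Hence |(-w^2 + 2w + 1) + 23| ≤ 11|w + 4| < ϵ provided |w + 4| < ϵ/11.
Take δ = min(1, ϵ/11). Then 0 < |w + 4| < δ gives both |w + 4| < 1 and |w + 4| < ϵ/11, so |(-w^2 + 2w + 1) + 23| < ϵ.

δ = min(1, ϵ/11)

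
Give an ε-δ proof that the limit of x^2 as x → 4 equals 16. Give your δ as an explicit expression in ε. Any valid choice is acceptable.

Let ε > 0 be given. We seek δ > 0 with 0 < |x − 4| < δ ⇒ |x^2 − 16| < ε.
Factor: x^2 − 16 = (x − 4)(x + 4), so |x^2 − 16| = |x − 4|·|x + 4|.
Impose δ ≤ 1 so that |x| < 5; then |x + 4| ≤ 9.
Hence |x^2 − 16| ≤ 9|x − 4|, which is < ε once |x − 4| < ε/9.
Take δ = min(1, ε/9). If 0 < |x − 4| < δ then both bounds hold and |x^2 − 16| ≤ 9|x − 4| < 9·(ε/9) = ε.

δ = min(1, ε/9)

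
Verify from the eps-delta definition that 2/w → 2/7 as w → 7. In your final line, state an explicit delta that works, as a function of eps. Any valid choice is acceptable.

delta = min(7/2, (49/4)eps)

Let eps > 0 be given. We seek delta > 0 such that 0 < |w − 7| < delta implies |2/w − (2/7)| < eps.
|2/w − (2/7)| = 2·|7 − w|/(7·|w|) = 2|w − 7|/(7|w|).
Require delta ≤ 7/2 so that |w| > 7 − 7/2 = 7/2, hence 7|w| > 49/2.
Then |2/w − (2/7)| < 2|w − 7|/(49/2), which is < eps when |w − 7| < (49/4)eps.
Take delta = min(7/2, (49/4)eps). Then 0 < |w − 7| < delta gives both |w − 7| < 7/2 and |w − 7| < (49/4)eps, so |2/w − (2/7)| < eps.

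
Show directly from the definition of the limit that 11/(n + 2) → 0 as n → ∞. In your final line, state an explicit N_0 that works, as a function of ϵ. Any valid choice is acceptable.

N_0 = 11/ϵ

Let ϵ > 0 be given. For n ≥ 1, |11/(n + 2) − 0| = 11/(n + 2) ≤ 11/n.
We need 11/n < ϵ, i.e. n > 11/ϵ.
Take N_0 = 11/ϵ. If n > N_0 then |11/(n + 2)| ≤ 11/n < ϵ.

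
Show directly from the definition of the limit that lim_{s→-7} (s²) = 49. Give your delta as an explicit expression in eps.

Let eps > 0 be given. We seek delta > 0 with 0 < |s + 7| < delta ⇒ |s² − 49| < eps.
Factor: s² − 49 = (s + 7)(s - 7), so |s² − 49| = |s + 7|·|s - 7|.
Impose delta ≤ 2 so that |s| < 9; then |s - 7| ≤ 16.
Hence |s² − 49| ≤ 16|s + 7|, which is < eps once |s + 7| < eps/16.
Take delta = min(2, eps/16). If 0 < |s + 7| < delta then both bounds hold and |s² − 49| ≤ 16|s + 7| < 16·(eps/16) = eps.

delta = min(2, eps/16)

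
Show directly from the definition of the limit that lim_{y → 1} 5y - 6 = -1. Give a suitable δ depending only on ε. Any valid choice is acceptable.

δ = ε/5

Suppose ε > 0. We need δ > 0 so that 0 < |y − 1| < δ implies |(5y - 6) + 1| < ε.
|(5y - 6) + 1| = |5y - 5| = 5|y − 1|.
Thus it suffices that |y − 1| < ε/5.
Take δ = ε/5. If 0 < |y − 1| < δ then |(5y - 6) + 1| = 5|y − 1| < 5·(ε/5) = ε.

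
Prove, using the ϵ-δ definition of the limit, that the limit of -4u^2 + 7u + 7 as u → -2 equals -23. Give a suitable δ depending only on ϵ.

δ = min(1, ϵ/27)

Let ϵ > 0 be given. We want δ > 0 such that 0 < |u + 2| < δ implies |(-4u^2 + 7u + 7) + 23| < ϵ.
(-4u^2 + 7u + 7) + 23 = -4u^2 + 7u + 30 = (u + 2)(-4u + 15).
So |(-4u^2 + 7u + 7) + 23| = |u + 2|·|-4u + 15|.
Require δ ≤ 1. Then |u + 2| < 1 gives |u| < 3, and by the triangle inequality |-4u + 15| ≤ 4·3 + 15 = 27.
Hence |(-4u^2 + 7u + 7) + 23| ≤ 27|u + 2| < ϵ provided |u + 2| < ϵ/27.
Choosing δ = min(1, ϵ/27) ensures both conditions, hence |(-4u^2 + 7u + 7) + 23| < ϵ.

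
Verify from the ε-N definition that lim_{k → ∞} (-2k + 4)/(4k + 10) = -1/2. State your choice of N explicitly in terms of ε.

N = (9/4)/ε

Let ε > 0. For k ≥ 1, |(-2k + 4)/(4k + 10) + 1/2| = |36|/(4(4k + 10)) = 36/(4(4k + 10)).
Since 4k + 10 ≥ 4k for k ≥ 1, this is ≤ 36/(4·4k) = (9/4)/k.
So |(-2k + 4)/(4k + 10) + 1/2| < ε whenever k > (9/4)/ε.
Take N = (9/4)/ε. If k > N then |(-2k + 4)/(4k + 10) + 1/2| ≤ (9/4)/k < ε.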